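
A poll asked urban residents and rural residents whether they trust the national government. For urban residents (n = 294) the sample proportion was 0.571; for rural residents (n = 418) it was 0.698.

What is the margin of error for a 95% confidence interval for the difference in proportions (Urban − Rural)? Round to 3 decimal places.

Each SE is √(p̂(1−p̂)/n): √(0.5710·0.4290/294) = 0.02887 and √(0.6980·0.3020/418) = 0.02246.
SE(p̂₁ − p̂₂) = √(SE₁² + SE₂²) = √(0.0008334769 + 0.0005044516) = 0.03658, since the two samples are independent.
At 95% confidence z* = 1.960; margin = 1.960 × 0.03658 = 0.07170.

0.072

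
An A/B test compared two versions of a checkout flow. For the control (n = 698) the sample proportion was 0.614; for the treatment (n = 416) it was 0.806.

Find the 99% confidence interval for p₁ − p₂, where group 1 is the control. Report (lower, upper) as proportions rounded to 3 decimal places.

(-0.261, -0.123)

SE₁ = √(p̂₁(1−p̂₁)/n₁) = √(0.6140·0.3860/698) = 0.01843; SE₂ = √(0.8060·0.1940/416) = 0.01939.
Independent samples: SE of the difference = √(SE₁² + SE₂²) = √(0.0003396649 + 0.0003759721) = 0.02675.
z* for 99% confidence is 2.576, so the margin of error is 2.576 × 0.02675 = 0.06891.
Point estimate p̂₁ − p̂₂ = 0.6140 − 0.8060 = -0.1920.
-0.1920 ± 0.06891 → (-0.261, -0.123).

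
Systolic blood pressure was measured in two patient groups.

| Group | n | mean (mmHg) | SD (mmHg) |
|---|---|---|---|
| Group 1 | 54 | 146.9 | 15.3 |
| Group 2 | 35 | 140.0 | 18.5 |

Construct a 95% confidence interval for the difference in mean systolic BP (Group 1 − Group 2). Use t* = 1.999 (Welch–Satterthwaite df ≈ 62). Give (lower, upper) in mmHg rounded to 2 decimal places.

SE₁ = s₁/√n₁ = 15.3/√54 = 2.0821; SE₂ = 18.5/√35 = 3.1271.
Independent samples, unequal variances: SE_diff = √(SE₁² + SE₂²) = √(4.33514041 + 9.77875441) = 3.7568.
t* = 1.999, so margin of error = 1.999 × 3.7568 = 7.5098.
Difference in means = 146.9 − 140.0 = 6.9000.
6.9000 ± 7.5098 → (-0.61, 14.41).

(-0.61, 14.41)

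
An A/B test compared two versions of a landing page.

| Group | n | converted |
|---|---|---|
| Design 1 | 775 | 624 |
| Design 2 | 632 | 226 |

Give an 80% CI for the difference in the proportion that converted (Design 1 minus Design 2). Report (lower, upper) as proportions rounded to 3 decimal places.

Sample proportions: 624/775 = 0.8052, 226/632 = 0.3576.
Each SE is √(p̂(1−p̂)/n): √(0.8052·0.1948/775) = 0.01423 and √(0.3576·0.6424/632) = 0.01907.
SE(p̂₁ − p̂₂) = √(SE₁² + SE₂²) = √(0.0002024929 + 0.0003636649) = 0.02379, since the two samples are independent.
At 80% confidence z* = 1.282; margin = 1.282 × 0.02379 = 0.03050.
The difference is 0.8052 − 0.3576 = 0.4476, so the interval is 0.4476 ± 0.03050 = (0.417, 0.478).

(0.417, 0.478)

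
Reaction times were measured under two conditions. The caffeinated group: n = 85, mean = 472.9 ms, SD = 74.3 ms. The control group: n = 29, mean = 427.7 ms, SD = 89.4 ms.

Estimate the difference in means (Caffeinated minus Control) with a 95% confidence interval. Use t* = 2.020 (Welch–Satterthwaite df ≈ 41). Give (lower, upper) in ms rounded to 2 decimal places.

(7.92, 82.48)

Per-group SEs: s₁/√n₁ = 74.3/√85 = 8.0590, s₂/√n₂ = 89.4/√29 = 16.6012.
Unpooled SE of the difference: √(64.947481 + 275.59984144) = 18.4539.
Margin of error = t* · SE = 2.020 × 18.4539 = 37.2769.
x̄₁ − x̄₂ = 472.9 − 427.7 = 45.2000.
CI: 45.2000 ± 37.2769 = (7.92, 82.48).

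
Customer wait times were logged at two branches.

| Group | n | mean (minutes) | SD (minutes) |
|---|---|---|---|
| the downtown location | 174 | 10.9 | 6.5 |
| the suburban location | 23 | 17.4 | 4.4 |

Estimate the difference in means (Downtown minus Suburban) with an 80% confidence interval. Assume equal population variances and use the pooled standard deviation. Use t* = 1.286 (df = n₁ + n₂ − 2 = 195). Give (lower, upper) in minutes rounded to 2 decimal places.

s_p = √[((n₁−1)s₁² + (n₂−1)s₂²)/(n₁+n₂−2)] = √[(173·6.5² + 22·4.4²)/195] = 6.2982.
SE = 6.2982·√(1/174 + 1/23) = 1.3974.
With t* = 1.286, margin = 1.286 × 1.3974 = 1.7971.
x̄₁ − x̄₂ = 10.9 − 17.4 = -6.5000; interval -6.5000 ± 1.7971 = (-8.30, -4.70).

(-8.30, -4.70)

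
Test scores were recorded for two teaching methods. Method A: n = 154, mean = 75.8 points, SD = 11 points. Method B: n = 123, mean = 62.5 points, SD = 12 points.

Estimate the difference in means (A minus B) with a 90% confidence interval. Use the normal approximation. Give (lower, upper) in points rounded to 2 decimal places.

(11.00, 15.60)

Standard errors of each mean: 11/√154 = 0.8864 and 12/√123 = 1.0820.
SE(x̄₁ − x̄₂) = √(0.8864² + 1.0820²) = 1.3987 for independent samples with unequal variances.
With z* = 1.645, the margin is 1.645 × 1.3987 = 2.3009.
x̄₁ − x̄₂ = 75.8 − 62.5 = 13.3000; the interval is 13.3000 ± 2.3009 = (11.00, 15.60).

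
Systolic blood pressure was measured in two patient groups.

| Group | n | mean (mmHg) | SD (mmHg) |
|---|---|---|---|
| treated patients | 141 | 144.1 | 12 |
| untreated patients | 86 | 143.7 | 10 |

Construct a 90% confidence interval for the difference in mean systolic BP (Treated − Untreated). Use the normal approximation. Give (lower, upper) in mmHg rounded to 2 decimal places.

(-2.03, 2.83)

Standard errors of each mean: 12/√141 = 1.0106 and 10/√86 = 1.0783.
SE(x̄₁ − x̄₂) = √(1.0106² + 1.0783²) = 1.4779 for independent samples with unequal variances.
With z* = 1.645, the margin is 1.645 × 1.4779 = 2.4311.
x̄₁ − x̄₂ = 144.1 − 143.7 = 0.4000; the interval is 0.4000 ± 2.4311 = (-2.03, 2.83).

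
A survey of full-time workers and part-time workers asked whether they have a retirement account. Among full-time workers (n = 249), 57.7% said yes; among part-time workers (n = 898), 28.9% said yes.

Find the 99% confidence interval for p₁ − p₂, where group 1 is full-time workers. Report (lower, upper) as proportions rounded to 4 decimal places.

Each SE is √(p̂(1−p̂)/n): √(0.5770·0.4230/249) = 0.03131 and √(0.2890·0.7110/898) = 0.01513.
SE(p̂₁ − p̂₂) = √(SE₁² + SE₂²) = √(0.0009803161 + 0.0002289169) = 0.03477, since the two samples are independent.
At 99% confidence z* = 2.576; margin = 2.576 × 0.03477 = 0.08957.
The difference is 0.5770 − 0.2890 = 0.2880, so the interval is 0.2880 ± 0.08957 = (0.1984, 0.3776).

(0.1984, 0.3776)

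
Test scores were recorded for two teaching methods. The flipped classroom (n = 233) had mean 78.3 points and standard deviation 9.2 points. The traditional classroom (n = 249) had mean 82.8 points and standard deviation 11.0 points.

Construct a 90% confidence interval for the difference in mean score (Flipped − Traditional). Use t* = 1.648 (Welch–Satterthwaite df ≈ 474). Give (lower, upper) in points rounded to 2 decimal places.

(-6.02, -2.98)

Standard errors of each mean: 9.2/√233 = 0.6027 and 11.0/√249 = 0.6971.
SE(x̄₁ − x̄₂) = √(0.6027² + 0.6971²) = 0.9215 for independent samples with unequal variances.
With t* = 1.648, the margin is 1.648 × 0.9215 = 1.5186.
x̄₁ − x̄₂ = 78.3 − 82.8 = -4.5000; the interval is -4.5000 ± 1.5186 = (-6.02, -2.98).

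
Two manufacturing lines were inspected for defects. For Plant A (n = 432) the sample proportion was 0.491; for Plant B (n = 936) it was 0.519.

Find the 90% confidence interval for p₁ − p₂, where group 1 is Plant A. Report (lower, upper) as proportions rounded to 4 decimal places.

(-0.0758, 0.0198)

Each SE is √(p̂(1−p̂)/n): √(0.4910·0.5090/432) = 0.02405 and √(0.5190·0.4810/936) = 0.01633.
SE(p̂₁ − p̂₂) = √(SE₁² + SE₂²) = √(0.0005784025 + 0.0002666689) = 0.02907, since the two samples are independent.
At 90% confidence z* = 1.645; margin = 1.645 × 0.02907 = 0.04782.
The difference is 0.4910 − 0.5190 = -0.0280, so the interval is -0.0280 ± 0.04782 = (-0.0758, 0.0198).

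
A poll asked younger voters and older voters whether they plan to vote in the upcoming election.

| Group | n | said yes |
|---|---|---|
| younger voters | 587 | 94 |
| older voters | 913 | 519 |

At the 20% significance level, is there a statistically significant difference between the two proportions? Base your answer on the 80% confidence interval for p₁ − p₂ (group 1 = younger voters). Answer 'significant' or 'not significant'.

p̂₁ = 94/587 = 0.1601 and p̂₂ = 519/913 = 0.5685.
SE₁ = √(p̂₁(1−p̂₁)/n₁) = √(0.1601·0.8399/587) = 0.01514; SE₂ = √(0.5685·0.4315/913) = 0.01639.
Independent samples: SE of the difference = √(SE₁² + SE₂²) = √(0.0002292196 + 0.0002686321) = 0.02231.
z* for 80% confidence is 1.282, so the margin of error is 1.282 × 0.02231 = 0.02860.
Point estimate p̂₁ − p̂₂ = 0.1601 − 0.5685 = -0.4084.
-0.4084 ± 0.02860 → (-0.43700, -0.37980).
The interval (-0.43700, -0.37980) does not contain 0, so the difference is significant.

significant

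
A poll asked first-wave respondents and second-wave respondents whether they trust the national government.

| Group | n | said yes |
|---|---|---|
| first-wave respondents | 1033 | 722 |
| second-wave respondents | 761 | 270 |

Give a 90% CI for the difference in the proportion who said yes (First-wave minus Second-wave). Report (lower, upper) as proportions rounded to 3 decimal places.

First, p̂₁ = 722/1033 = 0.6989; p̂₂ = 270/761 = 0.3548.
The two standard errors are √(0.6989×0.3011/1033) = 0.01427 and √(0.3548×0.6452/761) = 0.01734.
Because the samples are independent, SE_diff = √(0.01427² + 0.01734²) = 0.02246.
Using z* = 1.645 for 90%, ME = 1.645 × 0.02246 = 0.03695.
p̂₁ − p̂₂ = 0.3441; interval 0.3441 ± 0.03695 gives (0.307, 0.381).

(0.307, 0.381)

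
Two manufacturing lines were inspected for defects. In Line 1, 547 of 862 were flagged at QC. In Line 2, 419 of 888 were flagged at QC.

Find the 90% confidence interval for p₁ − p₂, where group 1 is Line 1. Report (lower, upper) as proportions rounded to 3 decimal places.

(0.124, 0.201)

Sample proportions: 547/862 = 0.6346, 419/888 = 0.4718.
Each SE is √(p̂(1−p̂)/n): √(0.6346·0.3654/862) = 0.01640 and √(0.4718·0.5282/888) = 0.01675.
SE(p̂₁ − p̂₂) = √(SE₁² + SE₂²) = √(0.00026896 + 0.0002805625) = 0.02344, since the two samples are independent.
At 90% confidence z* = 1.645; margin = 1.645 × 0.02344 = 0.03856.
The difference is 0.6346 − 0.4718 = 0.1628, so the interval is 0.1628 ± 0.03856 = (0.124, 0.201).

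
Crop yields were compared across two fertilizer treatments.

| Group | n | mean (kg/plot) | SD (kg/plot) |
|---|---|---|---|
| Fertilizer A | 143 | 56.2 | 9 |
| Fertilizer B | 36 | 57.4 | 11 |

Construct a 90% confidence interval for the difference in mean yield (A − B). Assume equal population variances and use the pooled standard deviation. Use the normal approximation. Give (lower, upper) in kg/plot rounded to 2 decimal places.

(-4.09, 1.69)

s_p = √[((n₁−1)s₁² + (n₂−1)s₂²)/(n₁+n₂−2)] = √[(142·9² + 35·11²)/177] = 9.4292.
SE = 9.4292·√(1/143 + 1/36) = 1.7583.
With z* = 1.645, margin = 1.645 × 1.7583 = 2.8924.
x̄₁ − x̄₂ = 56.2 − 57.4 = -1.2000; interval -1.2000 ± 2.8924 = (-4.09, 1.69).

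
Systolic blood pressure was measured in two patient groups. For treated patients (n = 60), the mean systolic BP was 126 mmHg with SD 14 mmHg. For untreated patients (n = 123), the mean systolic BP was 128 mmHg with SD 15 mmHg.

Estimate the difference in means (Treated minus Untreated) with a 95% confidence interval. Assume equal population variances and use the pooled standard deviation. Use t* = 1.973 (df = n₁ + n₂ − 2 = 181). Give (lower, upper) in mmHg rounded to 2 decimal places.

Pooled variance s_p² = [59·14² + 122·15²] / (60+123−2) = 215.5470, so s_p = 14.6815.
SE_diff = s_p·√(1/n₁ + 1/n₂) = 14.6815·√(1/60 + 1/123) = 2.3119.
t* = 1.973; margin = 1.973 × 2.3119 = 4.5614.
Difference = 126 − 128 = -2.0000.
-2.0000 ± 4.5614 → (-6.56, 2.56).

(-6.56, 2.56)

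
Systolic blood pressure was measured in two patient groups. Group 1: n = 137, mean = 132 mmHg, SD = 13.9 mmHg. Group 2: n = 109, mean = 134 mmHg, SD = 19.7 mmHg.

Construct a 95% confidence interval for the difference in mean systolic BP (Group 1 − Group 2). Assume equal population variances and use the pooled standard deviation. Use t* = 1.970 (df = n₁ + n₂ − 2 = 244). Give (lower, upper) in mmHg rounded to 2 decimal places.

(-6.23, 2.23)

Pooled variance s_p² = [136·13.9² + 108·19.7²] / (137+109−2) = 279.4684, so s_p = 16.7173.
SE_diff = s_p·√(1/n₁ + 1/n₂) = 16.7173·√(1/137 + 1/109) = 2.1457.
t* = 1.970; margin = 1.970 × 2.1457 = 4.2270.
Difference = 132 − 134 = -2.0000.
-2.0000 ± 4.2270 → (-6.23, 2.23).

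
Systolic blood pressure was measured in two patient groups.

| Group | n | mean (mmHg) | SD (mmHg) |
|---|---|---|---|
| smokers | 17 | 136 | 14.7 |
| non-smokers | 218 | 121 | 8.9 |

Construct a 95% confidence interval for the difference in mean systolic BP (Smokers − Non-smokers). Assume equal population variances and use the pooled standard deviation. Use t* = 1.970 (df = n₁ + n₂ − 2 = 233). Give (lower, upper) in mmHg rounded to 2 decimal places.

(10.33, 19.67)

Pooled variance s_p² = [16·14.7² + 217·8.9²] / (17+218−2) = 88.6095, so s_p = 9.4133.
SE_diff = s_p·√(1/n₁ + 1/n₂) = 9.4133·√(1/17 + 1/218) = 2.3704.
t* = 1.970; margin = 1.970 × 2.3704 = 4.6697.
Difference = 136 − 121 = 15.0000.
15.0000 ± 4.6697 → (10.33, 19.67).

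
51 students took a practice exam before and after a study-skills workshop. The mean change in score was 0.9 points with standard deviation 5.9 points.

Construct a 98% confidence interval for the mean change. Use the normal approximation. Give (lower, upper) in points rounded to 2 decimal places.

Paired design: SE = s_d/√n = 5.9/√51 = 0.8262.
z* = 2.326; margin of error = 2.326 × 0.8262 = 1.9217.
0.9 ± 1.9217 → (-1.02, 2.82).

(-1.02, 2.82)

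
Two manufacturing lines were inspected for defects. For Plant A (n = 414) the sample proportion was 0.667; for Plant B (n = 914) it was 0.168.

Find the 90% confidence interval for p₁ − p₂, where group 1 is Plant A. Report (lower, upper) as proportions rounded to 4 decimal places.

(0.4558, 0.5422)

SE₁ = √(p̂₁(1−p̂₁)/n₁) = √(0.6670·0.3330/414) = 0.02316; SE₂ = √(0.1680·0.8320/914) = 0.01237.
Independent samples: SE of the difference = √(SE₁² + SE₂²) = √(0.0005363856 + 0.0001530169) = 0.02626.
z* for 90% confidence is 1.645, so the margin of error is 1.645 × 0.02626 = 0.04320.
Point estimate p̂₁ − p̂₂ = 0.6670 − 0.1680 = 0.4990.
0.4990 ± 0.04320 → (0.4558, 0.5422).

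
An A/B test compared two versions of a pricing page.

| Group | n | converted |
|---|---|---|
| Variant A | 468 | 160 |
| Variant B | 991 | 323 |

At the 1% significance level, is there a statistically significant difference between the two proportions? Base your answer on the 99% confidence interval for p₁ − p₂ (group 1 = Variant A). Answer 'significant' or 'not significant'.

not significant

Sample proportions: 160/468 = 0.3419, 323/991 = 0.3259.
Each SE is √(p̂(1−p̂)/n): √(0.3419·0.6581/468) = 0.02193 and √(0.3259·0.6741/991) = 0.01489.
SE(p̂₁ − p̂₂) = √(SE₁² + SE₂²) = √(0.0004809249 + 0.0002217121) = 0.02651, since the two samples are independent.
At 99% confidence z* = 2.576; margin = 2.576 × 0.02651 = 0.06829.
The difference is 0.3419 − 0.3259 = 0.0160, so the interval is 0.0160 ± 0.06829 = (-0.05229, 0.08429).
The interval (-0.05229, 0.08429) contains 0, so the difference is not significant.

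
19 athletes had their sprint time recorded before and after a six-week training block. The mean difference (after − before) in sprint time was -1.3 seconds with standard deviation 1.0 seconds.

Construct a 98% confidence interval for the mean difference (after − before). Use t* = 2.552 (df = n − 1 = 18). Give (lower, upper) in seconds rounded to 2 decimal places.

This is a matched-pairs design, so SE = s_d/√n = 1.0/√19 = 0.2294.
Margin = 2.552 × 0.2294 = 0.5854; the interval is -1.3 ± 0.5854 = (-1.89, -0.71).

(-1.89, -0.71)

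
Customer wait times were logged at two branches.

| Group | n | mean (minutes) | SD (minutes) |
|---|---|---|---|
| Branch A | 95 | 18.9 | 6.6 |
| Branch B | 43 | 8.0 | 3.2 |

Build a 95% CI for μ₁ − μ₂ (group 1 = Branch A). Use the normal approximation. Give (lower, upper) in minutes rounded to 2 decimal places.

SE₁ = s₁/√n₁ = 6.6/√95 = 0.6771; SE₂ = 3.2/√43 = 0.4880.
Independent samples, unequal variances: SE_diff = √(SE₁² + SE₂²) = √(0.45846441 + 0.238144) = 0.8346.
z* = 1.960, so margin of error = 1.960 × 0.8346 = 1.6358.
Difference in means = 18.9 − 8.0 = 10.9000.
10.9000 ± 1.6358 → (9.26, 12.54).

(9.26, 12.54)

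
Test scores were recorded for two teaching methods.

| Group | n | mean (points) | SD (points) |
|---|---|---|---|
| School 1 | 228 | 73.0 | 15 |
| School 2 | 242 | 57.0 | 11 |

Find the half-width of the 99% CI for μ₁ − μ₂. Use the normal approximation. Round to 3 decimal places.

Per-group SEs: s₁/√n₁ = 15/√228 = 0.9934, s₂/√n₂ = 11/√242 = 0.7071.
Unpooled SE of the difference: √(0.98684356 + 0.49999041) = 1.2194.
Margin of error = z* · SE = 2.576 × 1.2194 = 3.1412.

3.141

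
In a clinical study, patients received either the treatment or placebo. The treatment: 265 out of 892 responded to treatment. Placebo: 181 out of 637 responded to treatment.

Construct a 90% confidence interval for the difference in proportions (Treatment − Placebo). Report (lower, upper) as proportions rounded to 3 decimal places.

First, p̂₁ = 265/892 = 0.2971; p̂₂ = 181/637 = 0.2841.
The two standard errors are √(0.2971×0.7029/892) = 0.01530 and √(0.2841×0.7159/637) = 0.01787.
Because the samples are independent, SE_diff = √(0.01530² + 0.01787²) = 0.02353.
Using z* = 1.645 for 90%, ME = 1.645 × 0.02353 = 0.03871.
p̂₁ − p̂₂ = 0.0130; interval 0.0130 ± 0.03871 gives (-0.026, 0.052).

(-0.026, 0.052)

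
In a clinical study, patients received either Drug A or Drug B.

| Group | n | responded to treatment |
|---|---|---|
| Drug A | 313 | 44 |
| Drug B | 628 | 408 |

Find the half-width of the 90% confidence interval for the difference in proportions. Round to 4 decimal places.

p̂₁ = 44/313 = 0.1406 and p̂₂ = 408/628 = 0.6497.
SE₁ = √(p̂₁(1−p̂₁)/n₁) = √(0.1406·0.8594/313) = 0.01965; SE₂ = √(0.6497·0.3503/628) = 0.01904.
Independent samples: SE of the difference = √(SE₁² + SE₂²) = √(0.0003861225 + 0.0003625216) = 0.02736.
z* for 90% confidence is 1.645, so the margin of error is 1.645 × 0.02736 = 0.04501.

0.0450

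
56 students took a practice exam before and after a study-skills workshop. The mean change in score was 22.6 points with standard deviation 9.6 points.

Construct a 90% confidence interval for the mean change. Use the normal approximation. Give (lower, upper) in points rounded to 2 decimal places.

This is a matched-pairs design, so SE = s_d/√n = 9.6/√56 = 1.2829.
Margin = 1.645 × 1.2829 = 2.1104; the interval is 22.6 ± 2.1104 = (20.49, 24.71).

(20.49, 24.71)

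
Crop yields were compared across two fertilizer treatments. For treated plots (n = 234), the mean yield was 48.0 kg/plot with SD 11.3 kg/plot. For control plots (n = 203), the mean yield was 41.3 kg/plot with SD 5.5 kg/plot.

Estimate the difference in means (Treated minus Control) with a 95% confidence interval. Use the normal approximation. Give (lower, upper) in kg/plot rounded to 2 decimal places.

(5.07, 8.33)

Standard errors of each mean: 11.3/√234 = 0.7387 and 5.5/√203 = 0.3860.
SE(x̄₁ − x̄₂) = √(0.7387² + 0.3860²) = 0.8335 for independent samples with unequal variances.
With z* = 1.960, the margin is 1.960 × 0.8335 = 1.6337.
x̄₁ − x̄₂ = 48.0 − 41.3 = 6.7000; the interval is 6.7000 ± 1.6337 = (5.07, 8.33).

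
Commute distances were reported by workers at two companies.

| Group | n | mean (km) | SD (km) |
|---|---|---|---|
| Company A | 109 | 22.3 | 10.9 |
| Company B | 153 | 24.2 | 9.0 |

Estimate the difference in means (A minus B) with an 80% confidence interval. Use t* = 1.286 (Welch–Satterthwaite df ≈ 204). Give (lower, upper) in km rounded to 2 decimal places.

(-3.54, -0.26)

Per-group SEs: s₁/√n₁ = 10.9/√109 = 1.0440, s₂/√n₂ = 9.0/√153 = 0.7276.
Unpooled SE of the difference: √(1.089936 + 0.52940176) = 1.2725.
Margin of error = t* · SE = 1.286 × 1.2725 = 1.6364.
x̄₁ − x̄₂ = 22.3 − 24.2 = -1.9000.
CI: -1.9000 ± 1.6364 = (-3.54, -0.26).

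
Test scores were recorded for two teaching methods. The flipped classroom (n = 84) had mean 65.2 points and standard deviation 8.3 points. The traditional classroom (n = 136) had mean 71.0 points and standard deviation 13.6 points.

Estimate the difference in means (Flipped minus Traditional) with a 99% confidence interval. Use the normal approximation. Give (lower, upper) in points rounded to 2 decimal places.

Standard errors of each mean: 8.3/√84 = 0.9056 and 13.6/√136 = 1.1662.
SE(x̄₁ − x̄₂) = √(0.9056² + 1.1662²) = 1.4765 for independent samples with unequal variances.
With z* = 2.576, the margin is 2.576 × 1.4765 = 3.8035.
x̄₁ − x̄₂ = 65.2 − 71.0 = -5.8000; the interval is -5.8000 ± 3.8035 = (-9.60, -2.00).

(-9.60, -2.00)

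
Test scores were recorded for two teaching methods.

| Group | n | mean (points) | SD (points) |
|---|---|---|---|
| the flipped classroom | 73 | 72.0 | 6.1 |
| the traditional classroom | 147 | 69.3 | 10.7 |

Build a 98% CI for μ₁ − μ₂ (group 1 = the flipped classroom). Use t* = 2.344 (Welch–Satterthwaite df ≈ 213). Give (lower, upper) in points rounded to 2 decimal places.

(0.04, 5.36)

SE₁ = s₁/√n₁ = 6.1/√73 = 0.7140; SE₂ = 10.7/√147 = 0.8825.
Independent samples, unequal variances: SE_diff = √(SE₁² + SE₂²) = √(0.509796 + 0.77880625) = 1.1352.
t* = 2.344, so margin of error = 2.344 × 1.1352 = 2.6609.
Difference in means = 72.0 − 69.3 = 2.7000.
2.7000 ± 2.6609 → (0.04, 5.36).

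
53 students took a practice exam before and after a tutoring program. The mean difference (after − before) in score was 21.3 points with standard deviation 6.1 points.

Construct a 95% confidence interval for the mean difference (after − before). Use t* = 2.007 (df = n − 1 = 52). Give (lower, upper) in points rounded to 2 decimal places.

Paired design: SE = s_d/√n = 6.1/√53 = 0.8379.
t* = 2.007; margin of error = 2.007 × 0.8379 = 1.6817.
21.3 ± 1.6817 → (19.62, 22.98).

(19.62, 22.98)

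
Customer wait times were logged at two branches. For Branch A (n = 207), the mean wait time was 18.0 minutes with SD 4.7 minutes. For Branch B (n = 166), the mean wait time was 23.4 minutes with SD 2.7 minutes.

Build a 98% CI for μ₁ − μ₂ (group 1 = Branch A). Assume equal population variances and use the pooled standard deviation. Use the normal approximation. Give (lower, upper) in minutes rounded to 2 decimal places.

(-6.35, -4.45)

s_p = √[((n₁−1)s₁² + (n₂−1)s₂²)/(n₁+n₂−2)] = √[(206·4.7² + 165·2.7²)/371] = 3.9380.
SE = 3.9380·√(1/207 + 1/166) = 0.4103.
With z* = 2.326, margin = 2.326 × 0.4103 = 0.9544.
x̄₁ − x̄₂ = 18.0 − 23.4 = -5.4000; interval -5.4000 ± 0.9544 = (-6.35, -4.45).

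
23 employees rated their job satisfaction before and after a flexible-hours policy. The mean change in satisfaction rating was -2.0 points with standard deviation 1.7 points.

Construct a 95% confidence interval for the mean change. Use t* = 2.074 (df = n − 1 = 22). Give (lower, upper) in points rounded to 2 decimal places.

Paired design: SE = s_d/√n = 1.7/√23 = 0.3545.
t* = 2.074; margin of error = 2.074 × 0.3545 = 0.7352.
-2.0 ± 0.7352 → (-2.74, -1.26).

(-2.74, -1.26)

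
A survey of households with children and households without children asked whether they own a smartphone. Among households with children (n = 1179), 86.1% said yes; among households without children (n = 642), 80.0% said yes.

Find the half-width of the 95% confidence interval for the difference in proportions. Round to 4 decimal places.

0.0367

SE₁ = √(p̂₁(1−p̂₁)/n₁) = √(0.8610·0.1390/1179) = 0.01008; SE₂ = √(0.8000·0.2000/642) = 0.01579.
Independent samples: SE of the difference = √(SE₁² + SE₂²) = √(0.0001016064 + 0.0002493241) = 0.01873.
z* for 95% confidence is 1.960, so the margin of error is 1.960 × 0.01873 = 0.03671.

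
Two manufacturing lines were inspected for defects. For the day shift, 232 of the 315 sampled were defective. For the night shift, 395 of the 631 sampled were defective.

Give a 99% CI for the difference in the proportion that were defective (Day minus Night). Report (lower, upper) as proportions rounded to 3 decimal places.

Sample proportions: 232/315 = 0.7365, 395/631 = 0.6260.
Each SE is √(p̂(1−p̂)/n): √(0.7365·0.2635/315) = 0.02482 and √(0.6260·0.3740/631) = 0.01926.
SE(p̂₁ − p̂₂) = √(SE₁² + SE₂²) = √(0.0006160324 + 0.0003709476) = 0.03142, since the two samples are independent.
At 99% confidence z* = 2.576; margin = 2.576 × 0.03142 = 0.08094.
The difference is 0.7365 − 0.6260 = 0.1105, so the interval is 0.1105 ± 0.08094 = (0.030, 0.191).

(0.030, 0.191)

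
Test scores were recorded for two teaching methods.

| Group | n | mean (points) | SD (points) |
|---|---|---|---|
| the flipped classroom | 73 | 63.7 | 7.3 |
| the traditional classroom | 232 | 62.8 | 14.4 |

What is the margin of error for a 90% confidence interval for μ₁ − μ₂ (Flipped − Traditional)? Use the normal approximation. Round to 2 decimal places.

SE₁ = s₁/√n₁ = 7.3/√73 = 0.8544; SE₂ = 14.4/√232 = 0.9454.
Independent samples, unequal variances: SE_diff = √(SE₁² + SE₂²) = √(0.72999936 + 0.89378116) = 1.2743.
z* = 1.645, so margin of error = 1.645 × 1.2743 = 2.0962.

2.10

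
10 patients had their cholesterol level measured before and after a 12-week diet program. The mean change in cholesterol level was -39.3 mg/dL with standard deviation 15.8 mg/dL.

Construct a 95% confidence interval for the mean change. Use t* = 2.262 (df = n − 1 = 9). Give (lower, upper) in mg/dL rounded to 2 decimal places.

(-50.60, -28.00)

This is a matched-pairs design, so SE = s_d/√n = 15.8/√10 = 4.9964.
Margin = 2.262 × 4.9964 = 11.3019; the interval is -39.3 ± 11.3019 = (-50.60, -28.00).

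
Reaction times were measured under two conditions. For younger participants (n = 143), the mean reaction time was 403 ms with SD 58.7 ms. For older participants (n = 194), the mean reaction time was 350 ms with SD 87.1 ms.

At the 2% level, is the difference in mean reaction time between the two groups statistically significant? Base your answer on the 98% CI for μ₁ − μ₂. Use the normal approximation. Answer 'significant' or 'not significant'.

significant

SE₁ = s₁/√n₁ = 58.7/√143 = 4.9087; SE₂ = 87.1/√194 = 6.2534.
Independent samples, unequal variances: SE_diff = √(SE₁² + SE₂²) = √(24.09533569 + 39.10501156) = 7.9499.
z* = 2.326, so margin of error = 2.326 × 7.9499 = 18.4915.
Difference in means = 403 − 350 = 53.0000.
53.0000 ± 18.4915 → (34.5085, 71.4915).
The interval (34.5085, 71.4915) does not contain 0, so the difference is significant.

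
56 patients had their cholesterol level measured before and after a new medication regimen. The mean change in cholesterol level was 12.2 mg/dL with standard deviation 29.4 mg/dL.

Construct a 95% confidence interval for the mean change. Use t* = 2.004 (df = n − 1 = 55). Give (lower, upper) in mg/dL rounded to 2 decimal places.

(4.33, 20.07)

This is a matched-pairs design, so SE = s_d/√n = 29.4/√56 = 3.9287.
Margin = 2.004 × 3.9287 = 7.8731; the interval is 12.2 ± 7.8731 = (4.33, 20.07).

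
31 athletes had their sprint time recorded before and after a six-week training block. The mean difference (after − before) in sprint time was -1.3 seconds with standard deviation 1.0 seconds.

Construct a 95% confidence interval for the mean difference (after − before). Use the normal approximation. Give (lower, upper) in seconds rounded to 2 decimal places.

This is a matched-pairs design, so SE = s_d/√n = 1.0/√31 = 0.1796.
Margin = 1.960 × 0.1796 = 0.3520; the interval is -1.3 ± 0.3520 = (-1.65, -0.95).

(-1.65, -0.95)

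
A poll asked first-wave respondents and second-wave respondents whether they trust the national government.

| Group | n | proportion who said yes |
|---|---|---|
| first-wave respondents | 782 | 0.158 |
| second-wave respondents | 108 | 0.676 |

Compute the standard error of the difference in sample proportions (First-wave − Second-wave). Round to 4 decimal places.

SE₁ = √(p̂₁(1−p̂₁)/n₁) = √(0.1580·0.8420/782) = 0.01304; SE₂ = √(0.6760·0.3240/108) = 0.04503.
Independent samples: SE of the difference = √(SE₁² + SE₂²) = √(0.0001700416 + 0.0020277009) = 0.04688.

0.0469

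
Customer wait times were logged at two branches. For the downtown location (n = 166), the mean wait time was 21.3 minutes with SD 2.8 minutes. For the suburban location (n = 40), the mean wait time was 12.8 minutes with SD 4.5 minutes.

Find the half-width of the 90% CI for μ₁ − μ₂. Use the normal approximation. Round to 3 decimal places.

SE₁ = s₁/√n₁ = 2.8/√166 = 0.2173; SE₂ = 4.5/√40 = 0.7115.
Independent samples, unequal variances: SE_diff = √(SE₁² + SE₂²) = √(0.04721929 + 0.50623225) = 0.7439.
z* = 1.645, so margin of error = 1.645 × 0.7439 = 1.2237.

1.224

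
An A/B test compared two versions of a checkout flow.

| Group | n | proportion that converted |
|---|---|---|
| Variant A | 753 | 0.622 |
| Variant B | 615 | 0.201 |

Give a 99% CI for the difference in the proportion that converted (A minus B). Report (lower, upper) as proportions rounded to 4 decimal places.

(0.3593, 0.4827)

SE₁ = √(p̂₁(1−p̂₁)/n₁) = √(0.6220·0.3780/753) = 0.01767; SE₂ = √(0.2010·0.7990/615) = 0.01616.
Independent samples: SE of the difference = √(SE₁² + SE₂²) = √(0.0003122289 + 0.0002611456) = 0.02395.
z* for 99% confidence is 2.576, so the margin of error is 2.576 × 0.02395 = 0.06170.
Point estimate p̂₁ − p̂₂ = 0.6220 − 0.2010 = 0.4210.
0.4210 ± 0.06170 → (0.3593, 0.4827).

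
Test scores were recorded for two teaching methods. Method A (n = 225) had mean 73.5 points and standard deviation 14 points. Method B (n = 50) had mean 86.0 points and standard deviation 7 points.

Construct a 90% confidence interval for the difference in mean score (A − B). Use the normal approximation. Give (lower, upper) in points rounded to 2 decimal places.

(-14.74, -10.26)

SE₁ = s₁/√n₁ = 14/√225 = 0.9333; SE₂ = 7/√50 = 0.9899.
Independent samples, unequal variances: SE_diff = √(SE₁² + SE₂²) = √(0.87104889 + 0.97990201) = 1.3605.
z* = 1.645, so margin of error = 1.645 × 1.3605 = 2.2380.
Difference in means = 73.5 − 86.0 = -12.5000.
-12.5000 ± 2.2380 → (-14.74, -10.26).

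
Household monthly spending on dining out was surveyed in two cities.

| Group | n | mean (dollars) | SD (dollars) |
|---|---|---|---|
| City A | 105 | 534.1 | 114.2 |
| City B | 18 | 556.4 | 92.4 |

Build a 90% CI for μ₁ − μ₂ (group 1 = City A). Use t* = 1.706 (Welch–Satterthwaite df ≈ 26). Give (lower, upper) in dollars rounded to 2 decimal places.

(-64.04, 19.44)

Per-group SEs: s₁/√n₁ = 114.2/√105 = 11.1448, s₂/√n₂ = 92.4/√18 = 21.7789.
Unpooled SE of the difference: √(124.20656704 + 474.32048521) = 24.4648.
Margin of error = t* · SE = 1.706 × 24.4648 = 41.7369.
x̄₁ − x̄₂ = 534.1 − 556.4 = -22.3000.
CI: -22.3000 ± 41.7369 = (-64.04, 19.44).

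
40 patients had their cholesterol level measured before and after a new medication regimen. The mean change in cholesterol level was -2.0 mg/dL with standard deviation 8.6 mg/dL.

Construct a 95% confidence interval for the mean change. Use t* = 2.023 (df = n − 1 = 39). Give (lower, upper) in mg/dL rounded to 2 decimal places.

Paired design: SE = s_d/√n = 8.6/√40 = 1.3598.
t* = 2.023; margin of error = 2.023 × 1.3598 = 2.7509.
-2.0 ± 2.7509 → (-4.75, 0.75).

(-4.75, 0.75)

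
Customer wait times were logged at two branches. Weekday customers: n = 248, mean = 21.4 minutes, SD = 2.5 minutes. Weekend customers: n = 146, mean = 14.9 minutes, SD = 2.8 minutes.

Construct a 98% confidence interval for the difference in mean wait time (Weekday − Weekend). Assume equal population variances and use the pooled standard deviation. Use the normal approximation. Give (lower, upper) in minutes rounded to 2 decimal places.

(5.87, 7.13)

s_p = √[((n₁−1)s₁² + (n₂−1)s₂²)/(n₁+n₂−2)] = √[(247·2.5² + 145·2.8²)/392] = 2.6150.
SE = 2.6150·√(1/248 + 1/146) = 0.2728.
With z* = 2.326, margin = 2.326 × 0.2728 = 0.6345.
x̄₁ − x̄₂ = 21.4 − 14.9 = 6.5000; interval 6.5000 ± 0.6345 = (5.87, 7.13).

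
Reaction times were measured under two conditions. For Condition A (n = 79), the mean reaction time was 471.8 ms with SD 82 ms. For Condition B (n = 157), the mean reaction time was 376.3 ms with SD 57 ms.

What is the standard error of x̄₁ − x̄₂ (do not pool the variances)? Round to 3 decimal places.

SE₁ = s₁/√n₁ = 82/√79 = 9.2257; SE₂ = 57/√157 = 4.5491.
Independent samples, unequal variances: SE_diff = √(SE₁² + SE₂²) = √(85.11354049 + 20.69431081) = 10.2863.

10.286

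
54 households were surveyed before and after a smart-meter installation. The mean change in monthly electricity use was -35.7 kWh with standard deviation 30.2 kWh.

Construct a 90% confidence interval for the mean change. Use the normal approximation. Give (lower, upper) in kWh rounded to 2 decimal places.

(-42.46, -28.94)

This is a matched-pairs design, so SE = s_d/√n = 30.2/√54 = 4.1097.
Margin = 1.645 × 4.1097 = 6.7605; the interval is -35.7 ± 6.7605 = (-42.46, -28.94).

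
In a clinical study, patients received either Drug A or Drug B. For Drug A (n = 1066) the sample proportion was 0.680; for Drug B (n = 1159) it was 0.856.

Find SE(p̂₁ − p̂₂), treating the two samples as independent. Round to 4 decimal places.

0.0176

Each SE is √(p̂(1−p̂)/n): √(0.6800·0.3200/1066) = 0.01429 and √(0.8560·0.1440/1159) = 0.01031.
SE(p̂₁ − p̂₂) = √(SE₁² + SE₂²) = √(0.0002042041 + 0.0001062961) = 0.01762, since the two samples are independent.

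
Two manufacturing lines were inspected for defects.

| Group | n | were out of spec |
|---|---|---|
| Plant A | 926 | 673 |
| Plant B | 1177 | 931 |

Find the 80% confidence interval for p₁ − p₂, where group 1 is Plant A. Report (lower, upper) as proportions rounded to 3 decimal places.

First, p̂₁ = 673/926 = 0.7268; p̂₂ = 931/1177 = 0.7910.
The two standard errors are √(0.7268×0.2732/926) = 0.01464 and √(0.7910×0.2090/1177) = 0.01185.
Because the samples are independent, SE_diff = √(0.01464² + 0.01185²) = 0.01883.
Using z* = 1.282 for 80%, ME = 1.282 × 0.01883 = 0.02414.
p̂₁ − p̂₂ = -0.0642; interval -0.0642 ± 0.02414 gives (-0.088, -0.040).

(-0.088, -0.040)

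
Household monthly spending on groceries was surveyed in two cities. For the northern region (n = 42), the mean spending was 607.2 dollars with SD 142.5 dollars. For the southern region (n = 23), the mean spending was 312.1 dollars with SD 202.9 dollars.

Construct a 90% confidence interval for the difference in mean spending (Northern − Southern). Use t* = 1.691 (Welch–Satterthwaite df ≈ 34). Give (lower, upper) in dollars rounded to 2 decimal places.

SE₁ = s₁/√n₁ = 142.5/√42 = 21.9882; SE₂ = 202.9/√23 = 42.3076.
Independent samples, unequal variances: SE_diff = √(SE₁² + SE₂²) = √(483.48093924 + 1789.93301776) = 47.6803.
t* = 1.691, so margin of error = 1.691 × 47.6803 = 80.6274.
Difference in means = 607.2 − 312.1 = 295.1000.
295.1000 ± 80.6274 → (214.47, 375.73).

(214.47, 375.73)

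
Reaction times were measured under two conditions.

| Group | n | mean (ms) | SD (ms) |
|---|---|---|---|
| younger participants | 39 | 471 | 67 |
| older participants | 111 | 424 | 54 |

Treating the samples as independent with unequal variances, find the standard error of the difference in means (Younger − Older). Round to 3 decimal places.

SE₁ = s₁/√n₁ = 67/√39 = 10.7286; SE₂ = 54/√111 = 5.1255.
Independent samples, unequal variances: SE_diff = √(SE₁² + SE₂²) = √(115.10285796 + 26.27075025) = 11.8901.

11.890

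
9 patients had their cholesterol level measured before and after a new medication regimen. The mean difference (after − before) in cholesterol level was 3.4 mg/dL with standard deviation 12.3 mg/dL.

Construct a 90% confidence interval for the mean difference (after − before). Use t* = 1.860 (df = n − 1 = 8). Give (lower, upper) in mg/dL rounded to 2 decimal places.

(-4.23, 11.03)

This is a matched-pairs design, so SE = s_d/√n = 12.3/√9 = 4.1000.
Margin = 1.860 × 4.1000 = 7.6260; the interval is 3.4 ± 7.6260 = (-4.23, 11.03).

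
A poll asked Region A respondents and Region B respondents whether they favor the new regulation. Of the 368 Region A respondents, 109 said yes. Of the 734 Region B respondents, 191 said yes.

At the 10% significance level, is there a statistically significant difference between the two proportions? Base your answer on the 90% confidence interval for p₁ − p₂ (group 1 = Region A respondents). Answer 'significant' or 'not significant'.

not significant

p̂₁ = 109/368 = 0.2962 and p̂₂ = 191/734 = 0.2602.
SE₁ = √(p̂₁(1−p̂₁)/n₁) = √(0.2962·0.7038/368) = 0.02380; SE₂ = √(0.2602·0.7398/734) = 0.01619.
Independent samples: SE of the difference = √(SE₁² + SE₂²) = √(0.00056644 + 0.0002621161) = 0.02878.
z* for 90% confidence is 1.645, so the margin of error is 1.645 × 0.02878 = 0.04734.
Point estimate p̂₁ − p̂₂ = 0.2962 − 0.2602 = 0.0360.
0.0360 ± 0.04734 → (-0.01134, 0.08334).
The interval (-0.01134, 0.08334) contains 0, so the difference is not significant.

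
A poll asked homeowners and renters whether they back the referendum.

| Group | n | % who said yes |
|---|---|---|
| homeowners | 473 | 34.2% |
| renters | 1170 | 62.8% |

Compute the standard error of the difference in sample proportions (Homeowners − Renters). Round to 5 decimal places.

0.02599

SE₁ = √(p̂₁(1−p̂₁)/n₁) = √(0.3420·0.6580/473) = 0.02181; SE₂ = √(0.6280·0.3720/1170) = 0.01413.
Independent samples: SE of the difference = √(SE₁² + SE₂²) = √(0.0004756761 + 0.0001996569) = 0.02599.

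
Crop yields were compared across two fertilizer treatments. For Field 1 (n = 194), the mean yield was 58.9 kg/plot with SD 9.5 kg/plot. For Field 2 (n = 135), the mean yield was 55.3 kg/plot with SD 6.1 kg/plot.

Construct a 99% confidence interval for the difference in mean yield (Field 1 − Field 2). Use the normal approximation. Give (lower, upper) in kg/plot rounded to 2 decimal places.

Per-group SEs: s₁/√n₁ = 9.5/√194 = 0.6821, s₂/√n₂ = 6.1/√135 = 0.5250.
Unpooled SE of the difference: √(0.46526041 + 0.275625) = 0.8607.
Margin of error = z* · SE = 2.576 × 0.8607 = 2.2172.
x̄₁ − x̄₂ = 58.9 − 55.3 = 3.6000.
CI: 3.6000 ± 2.2172 = (1.38, 5.82).

(1.38, 5.82)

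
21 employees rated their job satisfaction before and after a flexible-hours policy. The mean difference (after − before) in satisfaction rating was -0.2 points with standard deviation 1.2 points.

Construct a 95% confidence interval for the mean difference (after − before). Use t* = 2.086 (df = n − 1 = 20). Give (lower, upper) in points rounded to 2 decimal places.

(-0.75, 0.35)

This is a matched-pairs design, so SE = s_d/√n = 1.2/√21 = 0.2619.
Margin = 2.086 × 0.2619 = 0.5463; the interval is -0.2 ± 0.5463 = (-0.75, 0.35).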